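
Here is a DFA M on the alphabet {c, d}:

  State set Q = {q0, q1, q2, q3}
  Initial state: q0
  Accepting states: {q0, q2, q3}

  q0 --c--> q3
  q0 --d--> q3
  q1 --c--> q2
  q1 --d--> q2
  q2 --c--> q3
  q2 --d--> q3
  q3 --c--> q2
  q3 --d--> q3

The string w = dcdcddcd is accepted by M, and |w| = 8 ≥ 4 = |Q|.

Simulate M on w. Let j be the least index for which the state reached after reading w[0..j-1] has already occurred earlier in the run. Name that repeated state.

State sequence: q0 -d-> q3 -c-> q2 -d-> q3 -c-> q2 -d-> q3 -d-> q3 -c-> q2 -d-> q3
First repeat at step 3: q3 was already visited.

The earliest repeat is at step j = 3: M is in q3, which it already visited at step i = 1.
The DFA has 4 states, so the proof of the pumping lemma guarantees a repeated state among the first 4+1 visited; the segment between the two visits is the pumpable y.

q3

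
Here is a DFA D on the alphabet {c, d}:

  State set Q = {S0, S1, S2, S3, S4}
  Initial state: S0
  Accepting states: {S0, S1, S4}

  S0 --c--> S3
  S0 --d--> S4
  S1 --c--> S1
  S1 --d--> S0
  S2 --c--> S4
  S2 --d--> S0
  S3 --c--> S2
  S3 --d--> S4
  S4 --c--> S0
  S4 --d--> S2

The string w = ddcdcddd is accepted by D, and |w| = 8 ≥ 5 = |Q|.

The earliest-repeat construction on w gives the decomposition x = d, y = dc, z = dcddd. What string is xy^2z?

xy^2z = d·dc·dc·dcddd = ddcdcdcddd.
Reading y = dc takes D from S4 back to S4, so after x·y·y the machine is still in S4, and z then leads to the accepting state S4. Hence ddcdcdcddd ∈ L(D).

ddcdcdcddd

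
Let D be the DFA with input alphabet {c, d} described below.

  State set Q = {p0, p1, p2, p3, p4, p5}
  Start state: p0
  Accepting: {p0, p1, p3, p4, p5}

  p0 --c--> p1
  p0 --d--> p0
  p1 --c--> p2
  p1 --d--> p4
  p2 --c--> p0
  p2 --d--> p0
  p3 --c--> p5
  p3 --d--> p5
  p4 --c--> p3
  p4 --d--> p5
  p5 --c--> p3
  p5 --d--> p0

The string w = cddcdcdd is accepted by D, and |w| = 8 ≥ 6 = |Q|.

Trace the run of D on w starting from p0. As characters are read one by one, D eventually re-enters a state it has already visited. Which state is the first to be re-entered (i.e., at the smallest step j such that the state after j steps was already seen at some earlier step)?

Run of D on w = c d d c d c d d:
  step 0: p0  (start)
  step 1: p1  (read c: p0→p1)
  step 2: p4  (read d: p1→p4)
  step 3: p5  (read d: p4→p5)
  step 4: p3  (read c: p5→p3)
  step 5: p5  (read d: p3→p5)   ← first repeat (p5 seen earlier)
  step 6: p3  (read c: p5→p3)
  step 7: p5  (read d: p3→p5)
  step 8: p0  (read d: p5→p0)

The earliest repeat is at step j = 5: D is in p5, which it already visited at step i = 3.

p5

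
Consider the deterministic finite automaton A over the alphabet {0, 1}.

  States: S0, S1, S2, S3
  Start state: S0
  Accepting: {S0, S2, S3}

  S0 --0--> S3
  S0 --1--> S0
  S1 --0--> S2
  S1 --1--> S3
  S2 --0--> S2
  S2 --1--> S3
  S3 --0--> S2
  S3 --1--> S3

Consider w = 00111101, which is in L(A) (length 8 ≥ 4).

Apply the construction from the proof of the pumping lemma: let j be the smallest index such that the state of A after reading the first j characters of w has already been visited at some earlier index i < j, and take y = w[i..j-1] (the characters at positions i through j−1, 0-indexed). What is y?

State sequence: S0 -0-> S3 -0-> S2 -1-> S3 -1-> S3 -1-> S3 -1-> S3 -0-> S2 -1-> S3
First repeat at step 3: S3 was already visited.

So i = 1, j = 3, giving x = w[0:1] = 0, y = w[1:3] = 01, z = w[3:8] = 11101.
Check: |xy| = 3 ≤ 4 and |y| = 2 ≥ 1. Reading y takes A from S3 back to S3, so every xyⁱz is accepted.

01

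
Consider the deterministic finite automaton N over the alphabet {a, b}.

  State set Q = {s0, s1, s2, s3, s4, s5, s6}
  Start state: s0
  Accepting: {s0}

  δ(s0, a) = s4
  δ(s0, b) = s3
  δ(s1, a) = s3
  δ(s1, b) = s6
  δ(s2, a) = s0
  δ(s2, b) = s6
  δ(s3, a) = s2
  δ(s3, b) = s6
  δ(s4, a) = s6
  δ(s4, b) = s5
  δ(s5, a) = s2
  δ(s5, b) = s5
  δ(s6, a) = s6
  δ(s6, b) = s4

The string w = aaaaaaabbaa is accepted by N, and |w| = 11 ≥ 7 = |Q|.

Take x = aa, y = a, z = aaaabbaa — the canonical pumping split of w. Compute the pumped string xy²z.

aaaaaaaabbaa

xy^2z = aa·a·a·aaaabbaa = aaaaaaaabbaa.
Reading y = a takes N from s6 back to s6, so after x·y·y the machine is still in s6, and z then leads to the accepting state s0. Hence aaaaaaaabbaa ∈ L(N).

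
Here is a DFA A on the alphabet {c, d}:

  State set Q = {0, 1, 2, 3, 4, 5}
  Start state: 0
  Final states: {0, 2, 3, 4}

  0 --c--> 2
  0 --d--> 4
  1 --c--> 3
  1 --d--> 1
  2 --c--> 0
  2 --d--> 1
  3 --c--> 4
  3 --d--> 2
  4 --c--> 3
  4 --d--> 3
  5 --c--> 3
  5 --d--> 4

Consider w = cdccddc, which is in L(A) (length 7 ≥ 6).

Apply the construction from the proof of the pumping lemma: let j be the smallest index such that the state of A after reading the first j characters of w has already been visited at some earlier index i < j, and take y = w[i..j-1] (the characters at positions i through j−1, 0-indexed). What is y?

Run of A on w = c d c c d d c:
  step 0: 0  (start)
  step 1: 2  (read c: 0→2)
  step 2: 1  (read d: 2→1)
  step 3: 3  (read c: 1→3)
  step 4: 4  (read c: 3→4)
  step 5: 3  (read d: 4→3)   ← first repeat (3 seen earlier)
  step 6: 2  (read d: 3→2)
  step 7: 0  (read c: 2→0)

So i = 3, j = 5, giving x = w[0:3] = cdc, y = w[3:5] = cd, z = w[5:7] = dc.
Check: |xy| = 5 ≤ 6 and |y| = 2 ≥ 1. Reading y takes A from 3 back to 3, so every xyⁱz is accepted.

cd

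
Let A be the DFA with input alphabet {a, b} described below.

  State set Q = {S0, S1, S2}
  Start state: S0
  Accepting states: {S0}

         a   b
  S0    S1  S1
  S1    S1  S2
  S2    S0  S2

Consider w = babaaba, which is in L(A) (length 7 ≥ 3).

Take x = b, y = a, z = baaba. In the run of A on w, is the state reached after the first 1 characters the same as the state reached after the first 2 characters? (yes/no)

yes

Run of A on the first 2 characters of w = b a:
  step 0: S0  (start)
  step 1: S1  (read b: S0→S1)
  step 2: S1  (read a: S1→S1)

After x (step 1): S1. After xy (step 2): S1.
They match, so y = a drives A around a cycle from S1 back to itself; pumping y any number of times keeps A in S1 before reading z, and xyⁱz ∈ L(A) for every i ≥ 0.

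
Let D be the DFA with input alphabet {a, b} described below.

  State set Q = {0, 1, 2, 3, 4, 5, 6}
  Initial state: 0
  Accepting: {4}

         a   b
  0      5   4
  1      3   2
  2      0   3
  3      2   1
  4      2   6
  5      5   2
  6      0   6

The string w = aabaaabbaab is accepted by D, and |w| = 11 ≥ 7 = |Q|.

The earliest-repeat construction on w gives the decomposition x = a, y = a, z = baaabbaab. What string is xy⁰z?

abaaabbaab

xy⁰z = xz = a·baaabbaab = abaaabbaab.
Reading y = a takes D from 5 back to 5, so after x the machine is still in 5, and z then leads to the accepting state 4. Hence abaaabbaab ∈ L(D).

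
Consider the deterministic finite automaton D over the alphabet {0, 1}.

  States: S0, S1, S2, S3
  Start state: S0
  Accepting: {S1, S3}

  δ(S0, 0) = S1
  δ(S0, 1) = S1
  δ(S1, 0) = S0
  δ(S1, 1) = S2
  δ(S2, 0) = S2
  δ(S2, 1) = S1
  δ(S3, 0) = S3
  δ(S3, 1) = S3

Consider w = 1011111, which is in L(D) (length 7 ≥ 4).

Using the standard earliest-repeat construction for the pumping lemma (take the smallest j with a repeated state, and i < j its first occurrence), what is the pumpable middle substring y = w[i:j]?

State sequence: S0 -1-> S1 -0-> S0 -1-> S1 -1-> S2 -1-> S1 -1-> S2 -1-> S1
First repeat at step 2: S0 was already visited.

So i = 0, j = 2, giving x = w[0:0] = ε, y = w[0:2] = 10, z = w[2:7] = 11111.
Check: |xy| = 2 ≤ 4 and |y| = 2 ≥ 1. Reading y takes D from S0 back to S0, so every xyⁱz is accepted.

10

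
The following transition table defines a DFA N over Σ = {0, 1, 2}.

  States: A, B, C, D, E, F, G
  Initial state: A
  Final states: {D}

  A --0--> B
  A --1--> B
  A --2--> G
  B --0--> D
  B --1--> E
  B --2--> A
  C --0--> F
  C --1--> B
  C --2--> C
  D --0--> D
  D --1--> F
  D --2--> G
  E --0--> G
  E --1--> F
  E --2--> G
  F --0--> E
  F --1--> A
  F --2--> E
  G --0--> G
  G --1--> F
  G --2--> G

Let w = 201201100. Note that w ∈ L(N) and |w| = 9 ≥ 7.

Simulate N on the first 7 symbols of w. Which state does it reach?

A

State sequence: A -2-> G -0-> G -1-> F -2-> E -0-> G -1-> F -1-> A

After reading 7 characters, N is in state A.
(This kind of state-tracing is the core of the pumping-lemma construction: with 7 states, pigeonhole forces a repeat within the first 7 steps.)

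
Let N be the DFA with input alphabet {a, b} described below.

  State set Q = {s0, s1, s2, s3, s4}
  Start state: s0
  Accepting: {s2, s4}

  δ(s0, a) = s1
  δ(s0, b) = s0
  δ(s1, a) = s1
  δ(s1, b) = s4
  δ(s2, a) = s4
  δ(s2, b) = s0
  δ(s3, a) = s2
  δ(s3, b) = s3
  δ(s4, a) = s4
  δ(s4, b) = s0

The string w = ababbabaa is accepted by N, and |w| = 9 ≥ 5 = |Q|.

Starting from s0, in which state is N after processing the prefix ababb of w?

s0

Run of N on the first 5 characters of w = a b a b b:
  step 0: s0  (start)
  step 1: s1  (read a: s0→s1)
  step 2: s4  (read b: s1→s4)
  step 3: s4  (read a: s4→s4)
  step 4: s0  (read b: s4→s0)
  step 5: s0  (read b: s0→s0)

After reading 5 characters, N is in state s0.
(This kind of state-tracing is the core of the pumping-lemma construction: with 5 states, pigeonhole forces a repeat within the first 5 steps.)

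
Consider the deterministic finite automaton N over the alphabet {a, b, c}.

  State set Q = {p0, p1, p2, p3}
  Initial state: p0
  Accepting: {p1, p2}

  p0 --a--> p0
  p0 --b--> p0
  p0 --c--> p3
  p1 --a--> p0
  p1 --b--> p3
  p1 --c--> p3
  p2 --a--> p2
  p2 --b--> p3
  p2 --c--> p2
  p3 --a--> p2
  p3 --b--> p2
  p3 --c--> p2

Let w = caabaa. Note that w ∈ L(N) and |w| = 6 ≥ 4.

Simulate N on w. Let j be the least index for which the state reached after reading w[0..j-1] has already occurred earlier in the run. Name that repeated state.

p2

State sequence: p0 -c-> p3 -a-> p2 -a-> p2 -b-> p3 -a-> p2 -a-> p2
First repeat at step 3: p2 was already visited.

The earliest repeat is at step j = 3: N is in p2, which it already visited at step i = 2.
The DFA has 4 states, so the proof of the pumping lemma guarantees a repeated state among the first 4+1 visited; the segment between the two visits is the pumpable y.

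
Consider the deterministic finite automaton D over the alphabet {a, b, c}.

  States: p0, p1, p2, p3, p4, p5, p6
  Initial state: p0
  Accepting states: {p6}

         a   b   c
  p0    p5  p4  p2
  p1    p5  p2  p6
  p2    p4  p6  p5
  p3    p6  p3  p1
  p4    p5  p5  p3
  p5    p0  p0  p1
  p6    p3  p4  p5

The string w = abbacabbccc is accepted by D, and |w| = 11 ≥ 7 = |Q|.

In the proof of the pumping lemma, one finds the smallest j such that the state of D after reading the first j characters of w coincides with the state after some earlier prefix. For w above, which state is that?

State sequence: p0 -a-> p5 -b-> p0 -b-> p4 -a-> p5 -c-> p1 -a-> p5 -b-> p0 -b-> p4 -c-> p3 -c-> p1 -c-> p6
First repeat at step 2: p0 was already visited.

The earliest repeat is at step j = 2: D is in p0, which it already visited at step i = 0.

p0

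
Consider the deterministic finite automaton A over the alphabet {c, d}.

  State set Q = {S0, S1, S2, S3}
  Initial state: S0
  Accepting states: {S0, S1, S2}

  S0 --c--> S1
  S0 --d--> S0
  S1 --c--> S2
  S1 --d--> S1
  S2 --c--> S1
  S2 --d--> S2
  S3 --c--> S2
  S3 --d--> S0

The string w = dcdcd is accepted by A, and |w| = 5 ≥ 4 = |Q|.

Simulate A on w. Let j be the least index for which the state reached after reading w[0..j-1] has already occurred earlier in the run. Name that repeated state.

State sequence: S0 -d-> S0 -c-> S1 -d-> S1 -c-> S2 -d-> S2
First repeat at step 1: S0 was already visited.

The earliest repeat is at step j = 1: A is in S0, which it already visited at step i = 0.
The DFA has 4 states, so the proof of the pumping lemma guarantees a repeated state among the first 4+1 visited; the segment between the two visits is the pumpable y.

S0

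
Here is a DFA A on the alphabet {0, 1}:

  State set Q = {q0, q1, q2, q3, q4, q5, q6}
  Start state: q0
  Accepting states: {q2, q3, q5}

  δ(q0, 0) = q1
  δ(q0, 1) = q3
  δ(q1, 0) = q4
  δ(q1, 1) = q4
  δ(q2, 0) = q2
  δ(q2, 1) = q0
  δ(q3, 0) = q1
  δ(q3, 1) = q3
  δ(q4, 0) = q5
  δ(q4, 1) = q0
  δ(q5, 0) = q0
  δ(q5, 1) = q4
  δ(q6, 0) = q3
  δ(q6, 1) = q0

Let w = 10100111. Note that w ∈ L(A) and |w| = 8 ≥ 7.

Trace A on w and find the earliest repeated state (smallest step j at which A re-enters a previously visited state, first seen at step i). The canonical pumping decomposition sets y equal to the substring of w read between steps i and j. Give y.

Run of A on w = 1 0 1 0 0 1 1 1:
  step 0: q0  (start)
  step 1: q3  (read 1: q0→q3)
  step 2: q1  (read 0: q3→q1)
  step 3: q4  (read 1: q1→q4)
  step 4: q5  (read 0: q4→q5)
  step 5: q0  (read 0: q5→q0)   ← first repeat (q0 seen earlier)
  step 6: q3  (read 1: q0→q3)
  step 7: q3  (read 1: q3→q3)
  step 8: q3  (read 1: q3→q3)

So i = 0, j = 5, giving x = w[0:0] = ε, y = w[0:5] = 10100, z = w[5:8] = 111.
Check: |xy| = 5 ≤ 7 and |y| = 5 ≥ 1. Reading y takes A from q0 back to q0, so every xyⁱz is accepted.
Pumping length from the standard proof: p = 7 (the number of states). The repeated state found above gives |xy| = j ≤ 7 and |y| = j − i ≥ 1.

10100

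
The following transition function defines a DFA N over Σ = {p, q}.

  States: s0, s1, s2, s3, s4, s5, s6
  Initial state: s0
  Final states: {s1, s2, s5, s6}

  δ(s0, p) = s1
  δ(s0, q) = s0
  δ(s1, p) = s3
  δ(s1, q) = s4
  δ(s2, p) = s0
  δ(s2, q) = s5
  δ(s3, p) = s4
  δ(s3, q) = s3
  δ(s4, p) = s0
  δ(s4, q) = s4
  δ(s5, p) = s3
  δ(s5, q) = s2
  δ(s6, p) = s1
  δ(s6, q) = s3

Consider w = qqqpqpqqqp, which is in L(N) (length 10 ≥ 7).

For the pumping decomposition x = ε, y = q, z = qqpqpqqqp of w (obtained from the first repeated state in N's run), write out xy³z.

qqqqqpqpqqqp

xy^3z = ε·q·q·q·qqpqpqqqp = qqqqqpqpqqqp.
Reading y = q takes N from s0 back to s0, so after x·y·y·y the machine is still in s0, and z then leads to the accepting state s1. Hence qqqqqpqpqqqp ∈ L(N).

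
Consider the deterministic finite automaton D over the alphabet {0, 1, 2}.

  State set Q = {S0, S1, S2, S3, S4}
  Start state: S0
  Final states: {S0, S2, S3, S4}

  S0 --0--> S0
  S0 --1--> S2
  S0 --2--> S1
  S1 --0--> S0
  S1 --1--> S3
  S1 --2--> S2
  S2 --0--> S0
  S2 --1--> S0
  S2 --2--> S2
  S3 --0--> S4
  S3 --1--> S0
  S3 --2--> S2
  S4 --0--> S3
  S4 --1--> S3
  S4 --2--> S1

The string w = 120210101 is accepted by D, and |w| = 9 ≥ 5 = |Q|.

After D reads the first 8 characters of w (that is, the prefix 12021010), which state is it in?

S4

Run of D on the first 8 characters of w = 1 2 0 2 1 0 1 0:
  step 0: S0  (start)
  step 1: S2  (read 1: S0→S2)
  step 2: S2  (read 2: S2→S2)
  step 3: S0  (read 0: S2→S0)
  step 4: S1  (read 2: S0→S1)
  step 5: S3  (read 1: S1→S3)
  step 6: S4  (read 0: S3→S4)
  step 7: S3  (read 1: S4→S3)
  step 8: S4  (read 0: S3→S4)

After reading 8 characters, D is in state S4.
(This kind of state-tracing is the core of the pumping-lemma construction: with 5 states, pigeonhole forces a repeat within the first 5 steps.)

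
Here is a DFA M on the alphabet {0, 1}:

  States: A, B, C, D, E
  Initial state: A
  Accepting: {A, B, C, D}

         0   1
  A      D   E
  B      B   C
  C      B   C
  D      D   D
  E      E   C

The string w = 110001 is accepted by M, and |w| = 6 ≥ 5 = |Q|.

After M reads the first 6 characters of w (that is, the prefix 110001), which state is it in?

Run of M on the first 6 characters of w = 1 1 0 0 0 1:
  step 0: A  (start)
  step 1: E  (read 1: A→E)
  step 2: C  (read 1: E→C)
  step 3: B  (read 0: C→B)
  step 4: B  (read 0: B→B)
  step 5: B  (read 0: B→B)
  step 6: C  (read 1: B→C)

After reading 6 characters, M is in state C.

C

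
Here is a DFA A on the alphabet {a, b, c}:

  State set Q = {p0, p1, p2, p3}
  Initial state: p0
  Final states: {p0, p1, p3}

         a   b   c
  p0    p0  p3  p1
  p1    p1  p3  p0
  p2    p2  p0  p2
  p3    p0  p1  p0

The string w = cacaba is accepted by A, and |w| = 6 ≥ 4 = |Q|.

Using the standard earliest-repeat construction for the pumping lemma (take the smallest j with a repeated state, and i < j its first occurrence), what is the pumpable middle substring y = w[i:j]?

a

State sequence: p0 -c-> p1 -a-> p1 -c-> p0 -a-> p0 -b-> p3 -a-> p0
First repeat at step 2: p1 was already visited.

So i = 1, j = 2, giving x = w[0:1] = c, y = w[1:2] = a, z = w[2:6] = caba.
Check: |xy| = 2 ≤ 4 and |y| = 1 ≥ 1. Reading y takes A from p1 back to p1, so every xyⁱz is accepted.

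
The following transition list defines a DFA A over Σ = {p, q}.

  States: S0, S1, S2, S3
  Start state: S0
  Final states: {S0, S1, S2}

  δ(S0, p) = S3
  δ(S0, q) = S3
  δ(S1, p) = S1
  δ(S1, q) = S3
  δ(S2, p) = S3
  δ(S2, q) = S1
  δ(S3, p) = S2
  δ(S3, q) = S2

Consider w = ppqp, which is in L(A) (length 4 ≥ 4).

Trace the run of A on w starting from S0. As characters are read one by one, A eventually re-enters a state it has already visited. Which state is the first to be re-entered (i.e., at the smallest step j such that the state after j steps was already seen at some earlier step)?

S1

State sequence: S0 -p-> S3 -p-> S2 -q-> S1 -p-> S1
First repeat at step 4: S1 was already visited.

The earliest repeat is at step j = 4: A is in S1, which it already visited at step i = 3.
Since A has 4 states, any run of length ≥ 4 visits 4+1 states, so by pigeonhole some state repeats within the first 4 steps — that repeat gives the pumpable loop.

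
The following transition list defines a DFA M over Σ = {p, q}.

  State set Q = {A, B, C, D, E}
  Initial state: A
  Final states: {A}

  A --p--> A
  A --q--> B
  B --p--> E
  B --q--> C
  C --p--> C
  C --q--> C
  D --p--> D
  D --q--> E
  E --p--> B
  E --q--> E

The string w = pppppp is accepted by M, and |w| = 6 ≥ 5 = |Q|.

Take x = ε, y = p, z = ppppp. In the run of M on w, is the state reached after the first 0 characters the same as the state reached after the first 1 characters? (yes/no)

Run of M on the first 1 characters of w = p:
  step 0: A  (start)
  step 1: A  (read p: A→A)

After x (step 0): A. After xy (step 1): A.
They match, so y = p drives M around a cycle from A back to itself; pumping y any number of times keeps M in A before reading z, and xyⁱz ∈ L(M) for every i ≥ 0.

yes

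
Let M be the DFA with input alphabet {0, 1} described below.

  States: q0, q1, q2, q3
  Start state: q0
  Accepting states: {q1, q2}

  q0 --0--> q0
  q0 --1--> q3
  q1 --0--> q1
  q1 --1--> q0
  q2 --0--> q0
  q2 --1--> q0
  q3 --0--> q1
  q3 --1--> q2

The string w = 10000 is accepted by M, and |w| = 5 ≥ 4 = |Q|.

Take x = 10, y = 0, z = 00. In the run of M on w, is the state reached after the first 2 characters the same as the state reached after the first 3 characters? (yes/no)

State sequence: q0 -1-> q3 -0-> q1 -0-> q1

After x (step 2): q1. After xy (step 3): q1.
They match, so y = 0 drives M around a cycle from q1 back to itself; pumping y any number of times keeps M in q1 before reading z, and xyⁱz ∈ L(M) for every i ≥ 0.

yes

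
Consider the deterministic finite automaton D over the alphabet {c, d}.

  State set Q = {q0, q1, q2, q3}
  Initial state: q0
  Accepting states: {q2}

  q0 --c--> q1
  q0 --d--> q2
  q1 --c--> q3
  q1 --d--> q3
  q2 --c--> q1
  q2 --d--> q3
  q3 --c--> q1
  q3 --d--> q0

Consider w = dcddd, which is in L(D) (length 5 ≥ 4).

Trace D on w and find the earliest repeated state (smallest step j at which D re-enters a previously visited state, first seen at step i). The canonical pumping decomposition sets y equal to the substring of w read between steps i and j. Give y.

dcdd

State sequence: q0 -d-> q2 -c-> q1 -d-> q3 -d-> q0 -d-> q2
First repeat at step 4: q0 was already visited.

So i = 0, j = 4, giving x = w[0:0] = ε, y = w[0:4] = dcdd, z = w[4:5] = d.
Check: |xy| = 4 ≤ 4 and |y| = 4 ≥ 1. Reading y takes D from q0 back to q0, so every xyⁱz is accepted.
With |Q| = 4, pigeonhole forces a state repeat no later than step 4; the substring read between the first and second visits to that state can be pumped.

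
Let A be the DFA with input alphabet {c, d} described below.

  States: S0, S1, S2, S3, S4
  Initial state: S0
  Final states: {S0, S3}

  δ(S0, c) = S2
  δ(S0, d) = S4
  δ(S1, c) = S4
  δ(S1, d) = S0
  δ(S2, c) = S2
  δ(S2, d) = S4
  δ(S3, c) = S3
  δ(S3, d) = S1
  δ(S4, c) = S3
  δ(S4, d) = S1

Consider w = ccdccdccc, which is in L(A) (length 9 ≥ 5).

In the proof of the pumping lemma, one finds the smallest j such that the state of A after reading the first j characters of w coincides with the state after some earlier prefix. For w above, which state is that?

State sequence: S0 -c-> S2 -c-> S2 -d-> S4 -c-> S3 -c-> S3 -d-> S1 -c-> S4 -c-> S3 -c-> S3
First repeat at step 2: S2 was already visited.

The earliest repeat is at step j = 2: A is in S2, which it already visited at step i = 1.
With |Q| = 5, pigeonhole forces a state repeat no later than step 5; the substring read between the first and second visits to that state can be pumped.

S2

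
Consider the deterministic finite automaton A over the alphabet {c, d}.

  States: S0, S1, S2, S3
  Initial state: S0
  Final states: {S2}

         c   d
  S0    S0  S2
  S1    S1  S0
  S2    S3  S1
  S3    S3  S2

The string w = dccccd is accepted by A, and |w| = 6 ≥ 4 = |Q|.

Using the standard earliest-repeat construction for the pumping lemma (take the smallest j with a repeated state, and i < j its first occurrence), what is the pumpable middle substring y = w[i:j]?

State sequence: S0 -d-> S2 -c-> S3 -c-> S3 -c-> S3 -c-> S3 -d-> S2
First repeat at step 3: S3 was already visited.

So i = 2, j = 3, giving x = w[0:2] = dc, y = w[2:3] = c, z = w[3:6] = ccd.
Check: |xy| = 3 ≤ 4 and |y| = 1 ≥ 1. Reading y takes A from S3 back to S3, so every xyⁱz is accepted.

c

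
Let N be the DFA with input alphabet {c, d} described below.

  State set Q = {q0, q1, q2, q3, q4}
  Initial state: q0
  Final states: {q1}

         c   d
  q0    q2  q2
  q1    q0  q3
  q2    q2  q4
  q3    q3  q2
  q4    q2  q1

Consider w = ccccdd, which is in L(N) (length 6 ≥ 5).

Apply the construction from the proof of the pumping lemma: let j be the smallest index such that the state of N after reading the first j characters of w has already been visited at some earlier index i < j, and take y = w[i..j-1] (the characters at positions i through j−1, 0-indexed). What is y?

Run of N on w = c c c c d d:
  step 0: q0  (start)
  step 1: q2  (read c: q0→q2)
  step 2: q2  (read c: q2→q2)   ← first repeat (q2 seen earlier)
  step 3: q2  (read c: q2→q2)
  step 4: q2  (read c: q2→q2)
  step 5: q4  (read d: q2→q4)
  step 6: q1  (read d: q4→q1)

So i = 1, j = 2, giving x = w[0:1] = c, y = w[1:2] = c, z = w[2:6] = ccdd.
Check: |xy| = 2 ≤ 5 and |y| = 1 ≥ 1. Reading y takes N from q2 back to q2, so every xyⁱz is accepted.
With |Q| = 5, pigeonhole forces a state repeat no later than step 5; the substring read between the first and second visits to that state can be pumped.

c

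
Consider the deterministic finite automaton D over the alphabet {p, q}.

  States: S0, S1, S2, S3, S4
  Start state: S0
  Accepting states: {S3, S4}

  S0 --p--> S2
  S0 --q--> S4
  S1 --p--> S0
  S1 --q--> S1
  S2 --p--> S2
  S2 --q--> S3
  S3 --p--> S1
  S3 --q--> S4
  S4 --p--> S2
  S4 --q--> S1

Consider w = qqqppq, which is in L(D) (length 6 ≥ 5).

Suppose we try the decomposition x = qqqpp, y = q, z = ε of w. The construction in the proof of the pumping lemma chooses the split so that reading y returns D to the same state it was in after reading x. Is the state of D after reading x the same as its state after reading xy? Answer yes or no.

State sequence: S0 -q-> S4 -q-> S1 -q-> S1 -p-> S0 -p-> S2 -q-> S3

After x (step 5): S2. After xy (step 6): S3.
They differ (S2 ≠ S3), so y is not a cycle from the state after x; this split is not the one the pumping-lemma construction produces, and pumping y need not keep the string in L(D).

no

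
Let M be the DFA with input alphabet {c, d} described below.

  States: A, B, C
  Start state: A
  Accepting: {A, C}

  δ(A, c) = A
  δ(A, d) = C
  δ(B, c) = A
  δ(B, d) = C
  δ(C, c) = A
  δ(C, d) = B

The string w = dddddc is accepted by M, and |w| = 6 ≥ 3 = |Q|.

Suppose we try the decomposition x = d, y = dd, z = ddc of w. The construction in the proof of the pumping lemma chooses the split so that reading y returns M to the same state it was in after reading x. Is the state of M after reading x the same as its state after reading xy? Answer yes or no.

yes

Run of M on the first 3 characters of w = d d d:
  step 0: A  (start)
  step 1: C  (read d: A→C)
  step 2: B  (read d: C→B)
  step 3: C  (read d: B→C)

After x (step 1): C. After xy (step 3): C.
They match, so y = dd drives M around a cycle from C back to itself; pumping y any number of times keeps M in C before reading z, and xyⁱz ∈ L(M) for every i ≥ 0.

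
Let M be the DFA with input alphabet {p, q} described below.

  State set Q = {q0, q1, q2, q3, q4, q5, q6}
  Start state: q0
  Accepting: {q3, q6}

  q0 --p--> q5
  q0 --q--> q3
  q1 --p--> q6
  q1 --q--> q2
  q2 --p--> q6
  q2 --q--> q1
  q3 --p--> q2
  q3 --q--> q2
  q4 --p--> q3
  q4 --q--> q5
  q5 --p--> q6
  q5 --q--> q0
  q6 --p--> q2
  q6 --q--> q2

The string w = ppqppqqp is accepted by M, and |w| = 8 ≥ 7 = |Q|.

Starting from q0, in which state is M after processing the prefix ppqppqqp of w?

q6

Run of M on the first 8 characters of w = p p q p p q q p:
  step 0: q0  (start)
  step 1: q5  (read p: q0→q5)
  step 2: q6  (read p: q5→q6)
  step 3: q2  (read q: q6→q2)
  step 4: q6  (read p: q2→q6)
  step 5: q2  (read p: q6→q2)
  step 6: q1  (read q: q2→q1)
  step 7: q2  (read q: q1→q2)
  step 8: q6  (read p: q2→q6)

After reading 8 characters, M is in state q6.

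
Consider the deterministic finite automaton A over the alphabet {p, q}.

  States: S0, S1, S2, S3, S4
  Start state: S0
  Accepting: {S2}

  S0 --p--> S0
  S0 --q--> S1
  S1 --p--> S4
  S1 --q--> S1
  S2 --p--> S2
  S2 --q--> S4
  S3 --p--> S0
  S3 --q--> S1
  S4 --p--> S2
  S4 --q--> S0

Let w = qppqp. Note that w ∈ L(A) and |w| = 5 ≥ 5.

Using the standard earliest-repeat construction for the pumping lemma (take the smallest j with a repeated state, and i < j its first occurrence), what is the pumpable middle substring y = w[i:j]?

pq

State sequence: S0 -q-> S1 -p-> S4 -p-> S2 -q-> S4 -p-> S2
First repeat at step 4: S4 was already visited.

So i = 2, j = 4, giving x = w[0:2] = qp, y = w[2:4] = pq, z = w[4:5] = p.
Check: |xy| = 4 ≤ 5 and |y| = 2 ≥ 1. Reading y takes A from S4 back to S4, so every xyⁱz is accepted.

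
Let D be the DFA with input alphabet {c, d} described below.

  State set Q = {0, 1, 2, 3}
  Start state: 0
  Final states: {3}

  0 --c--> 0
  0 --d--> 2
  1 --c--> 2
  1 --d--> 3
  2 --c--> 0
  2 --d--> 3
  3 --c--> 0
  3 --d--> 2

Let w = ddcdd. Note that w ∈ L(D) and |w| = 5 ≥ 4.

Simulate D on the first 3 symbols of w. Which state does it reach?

Run of D on the first 3 characters of w = d d c:
  step 0: 0  (start)
  step 1: 2  (read d: 0→2)
  step 2: 3  (read d: 2→3)
  step 3: 0  (read c: 3→0)

After reading 3 characters, D is in state 0.
(This kind of state-tracing is the core of the pumping-lemma construction: with 4 states, pigeonhole forces a repeat within the first 4 steps.)

0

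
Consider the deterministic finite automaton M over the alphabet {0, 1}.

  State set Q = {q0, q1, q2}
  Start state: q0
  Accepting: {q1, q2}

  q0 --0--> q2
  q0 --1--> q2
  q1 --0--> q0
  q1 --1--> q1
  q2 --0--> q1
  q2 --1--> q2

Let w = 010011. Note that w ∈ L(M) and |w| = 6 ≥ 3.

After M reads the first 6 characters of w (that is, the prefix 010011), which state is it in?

q2

State sequence: q0 -0-> q2 -1-> q2 -0-> q1 -0-> q0 -1-> q2 -1-> q2

After reading 6 characters, M is in state q2.
(This kind of state-tracing is the core of the pumping-lemma construction: with 3 states, pigeonhole forces a repeat within the first 3 steps.)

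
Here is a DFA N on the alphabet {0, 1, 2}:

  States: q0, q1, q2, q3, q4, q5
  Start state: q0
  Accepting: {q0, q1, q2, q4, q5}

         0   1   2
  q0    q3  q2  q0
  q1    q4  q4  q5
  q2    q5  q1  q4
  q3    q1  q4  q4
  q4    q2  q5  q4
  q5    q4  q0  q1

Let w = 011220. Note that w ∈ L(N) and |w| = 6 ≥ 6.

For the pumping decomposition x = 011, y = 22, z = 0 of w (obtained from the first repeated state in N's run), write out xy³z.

xy^3z = 011·22·22·22·0 = 0112222220.
Reading y = 22 takes N from q5 back to q5, so after x·y·y·y the machine is still in q5, and z then leads to the accepting state q4. Hence 0112222220 ∈ L(N).

0112222220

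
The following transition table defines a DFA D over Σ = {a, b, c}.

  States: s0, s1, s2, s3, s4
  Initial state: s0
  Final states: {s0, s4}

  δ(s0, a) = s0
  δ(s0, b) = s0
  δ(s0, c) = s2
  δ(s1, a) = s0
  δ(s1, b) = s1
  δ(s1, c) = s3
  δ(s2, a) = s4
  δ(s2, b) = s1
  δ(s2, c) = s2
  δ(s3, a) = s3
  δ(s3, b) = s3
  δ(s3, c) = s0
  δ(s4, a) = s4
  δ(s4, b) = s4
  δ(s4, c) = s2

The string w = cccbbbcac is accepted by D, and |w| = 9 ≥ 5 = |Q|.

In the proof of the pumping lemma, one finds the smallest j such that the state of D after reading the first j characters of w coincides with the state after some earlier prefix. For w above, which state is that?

Run of D on w = c c c b b b c a c:
  step 0: s0  (start)
  step 1: s2  (read c: s0→s2)
  step 2: s2  (read c: s2→s2)   ← first repeat (s2 seen earlier)
  step 3: s2  (read c: s2→s2)
  step 4: s1  (read b: s2→s1)
  step 5: s1  (read b: s1→s1)
  step 6: s1  (read b: s1→s1)
  step 7: s3  (read c: s1→s3)
  step 8: s3  (read a: s3→s3)
  step 9: s0  (read c: s3→s0)

The earliest repeat is at step j = 2: D is in s2, which it already visited at step i = 1.
Pumping length from the standard proof: p = 5 (the number of states). The repeated state found above gives |xy| = j ≤ 5 and |y| = j − i ≥ 1.

s2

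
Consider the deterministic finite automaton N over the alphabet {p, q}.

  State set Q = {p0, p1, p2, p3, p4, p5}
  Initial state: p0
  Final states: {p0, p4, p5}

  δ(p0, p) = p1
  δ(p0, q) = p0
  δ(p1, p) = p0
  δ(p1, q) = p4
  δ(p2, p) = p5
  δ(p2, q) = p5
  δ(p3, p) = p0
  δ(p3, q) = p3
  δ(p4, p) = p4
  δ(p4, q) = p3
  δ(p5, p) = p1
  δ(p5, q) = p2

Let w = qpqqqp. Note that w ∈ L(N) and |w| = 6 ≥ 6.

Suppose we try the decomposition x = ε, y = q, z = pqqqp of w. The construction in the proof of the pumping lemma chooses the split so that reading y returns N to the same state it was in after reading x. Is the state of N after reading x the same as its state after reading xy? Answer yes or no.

Run of N on the first 1 characters of w = q:
  step 0: p0  (start)
  step 1: p0  (read q: p0→p0)

After x (step 0): p0. After xy (step 1): p0.
They match, so y = q drives N around a cycle from p0 back to itself; pumping y any number of times keeps N in p0 before reading z, and xyⁱz ∈ L(N) for every i ≥ 0.

yes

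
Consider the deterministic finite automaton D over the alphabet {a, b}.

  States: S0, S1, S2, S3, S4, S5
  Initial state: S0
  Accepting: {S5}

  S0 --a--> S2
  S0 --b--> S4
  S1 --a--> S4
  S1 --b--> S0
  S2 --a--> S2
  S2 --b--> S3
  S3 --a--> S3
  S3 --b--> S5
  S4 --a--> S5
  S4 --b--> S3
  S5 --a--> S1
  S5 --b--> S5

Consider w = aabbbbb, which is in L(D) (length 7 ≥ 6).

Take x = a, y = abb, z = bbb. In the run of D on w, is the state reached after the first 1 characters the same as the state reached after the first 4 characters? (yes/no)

Run of D on the first 4 characters of w = a a b b:
  step 0: S0  (start)
  step 1: S2  (read a: S0→S2)
  step 2: S2  (read a: S2→S2)
  step 3: S3  (read b: S2→S3)
  step 4: S5  (read b: S3→S5)

After x (step 1): S2. After xy (step 4): S5.
They differ (S2 ≠ S5), so y is not a cycle from the state after x; this split is not the one the pumping-lemma construction produces, and pumping y need not keep the string in L(D).

no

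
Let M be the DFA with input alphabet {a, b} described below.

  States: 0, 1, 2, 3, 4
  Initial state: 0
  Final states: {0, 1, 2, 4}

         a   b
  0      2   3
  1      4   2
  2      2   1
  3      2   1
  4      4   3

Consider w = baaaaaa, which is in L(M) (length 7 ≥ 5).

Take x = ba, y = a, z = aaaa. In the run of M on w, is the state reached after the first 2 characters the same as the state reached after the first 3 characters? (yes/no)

State sequence: 0 -b-> 3 -a-> 2 -a-> 2

After x (step 2): 2. After xy (step 3): 2.
They match, so y = a drives M around a cycle from 2 back to itself; pumping y any number of times keeps M in 2 before reading z, and xyⁱz ∈ L(M) for every i ≥ 0.

yes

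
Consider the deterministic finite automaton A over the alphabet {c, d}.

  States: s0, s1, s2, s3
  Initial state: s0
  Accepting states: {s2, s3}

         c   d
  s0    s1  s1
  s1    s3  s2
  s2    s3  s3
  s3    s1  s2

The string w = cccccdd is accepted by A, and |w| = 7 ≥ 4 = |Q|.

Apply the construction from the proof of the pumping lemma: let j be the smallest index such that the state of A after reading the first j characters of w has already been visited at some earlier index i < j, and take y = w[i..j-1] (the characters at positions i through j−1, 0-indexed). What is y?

Run of A on w = c c c c c d d:
  step 0: s0  (start)
  step 1: s1  (read c: s0→s1)
  step 2: s3  (read c: s1→s3)
  step 3: s1  (read c: s3→s1)   ← first repeat (s1 seen earlier)
  step 4: s3  (read c: s1→s3)
  step 5: s1  (read c: s3→s1)
  step 6: s2  (read d: s1→s2)
  step 7: s3  (read d: s2→s3)

So i = 1, j = 3, giving x = w[0:1] = c, y = w[1:3] = cc, z = w[3:7] = ccdd.
Check: |xy| = 3 ≤ 4 and |y| = 2 ≥ 1. Reading y takes A from s1 back to s1, so every xyⁱz is accepted.

cc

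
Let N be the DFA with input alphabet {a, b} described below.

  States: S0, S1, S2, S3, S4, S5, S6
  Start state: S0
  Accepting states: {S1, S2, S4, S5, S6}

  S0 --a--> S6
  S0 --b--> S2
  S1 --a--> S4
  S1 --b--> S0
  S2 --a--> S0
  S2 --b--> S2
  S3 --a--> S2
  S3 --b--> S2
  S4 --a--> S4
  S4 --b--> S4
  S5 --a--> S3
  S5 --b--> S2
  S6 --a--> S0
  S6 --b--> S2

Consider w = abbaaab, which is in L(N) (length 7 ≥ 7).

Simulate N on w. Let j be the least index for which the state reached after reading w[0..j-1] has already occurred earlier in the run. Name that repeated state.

S2

Run of N on w = a b b a a a b:
  step 0: S0  (start)
  step 1: S6  (read a: S0→S6)
  step 2: S2  (read b: S6→S2)
  step 3: S2  (read b: S2→S2)   ← first repeat (S2 seen earlier)
  step 4: S0  (read a: S2→S0)
  step 5: S6  (read a: S0→S6)
  step 6: S0  (read a: S6→S0)
  step 7: S2  (read b: S0→S2)

The earliest repeat is at step j = 3: N is in S2, which it already visited at step i = 2.
With |Q| = 7, pigeonhole forces a state repeat no later than step 7; the substring read between the first and second visits to that state can be pumped.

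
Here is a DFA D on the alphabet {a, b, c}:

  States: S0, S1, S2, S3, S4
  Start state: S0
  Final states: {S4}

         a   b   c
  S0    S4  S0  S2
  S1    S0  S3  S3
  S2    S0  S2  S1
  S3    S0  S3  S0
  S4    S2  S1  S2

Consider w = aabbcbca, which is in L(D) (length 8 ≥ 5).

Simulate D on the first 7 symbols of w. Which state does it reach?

Run of D on the first 7 characters of w = a a b b c b c:
  step 0: S0  (start)
  step 1: S4  (read a: S0→S4)
  step 2: S2  (read a: S4→S2)
  step 3: S2  (read b: S2→S2)
  step 4: S2  (read b: S2→S2)
  step 5: S1  (read c: S2→S1)
  step 6: S3  (read b: S1→S3)
  step 7: S0  (read c: S3→S0)

After reading 7 characters, D is in state S0.

S0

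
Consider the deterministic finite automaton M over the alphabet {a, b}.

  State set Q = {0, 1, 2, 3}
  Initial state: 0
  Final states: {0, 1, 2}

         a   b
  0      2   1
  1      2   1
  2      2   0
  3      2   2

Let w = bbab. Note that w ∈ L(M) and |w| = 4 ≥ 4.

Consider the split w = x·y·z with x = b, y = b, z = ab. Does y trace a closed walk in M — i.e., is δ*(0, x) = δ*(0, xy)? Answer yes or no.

State sequence: 0 -b-> 1 -b-> 1

After x (step 1): 1. After xy (step 2): 1.
They match, so y = b drives M around a cycle from 1 back to itself; pumping y any number of times keeps M in 1 before reading z, and xyⁱz ∈ L(M) for every i ≥ 0.

yes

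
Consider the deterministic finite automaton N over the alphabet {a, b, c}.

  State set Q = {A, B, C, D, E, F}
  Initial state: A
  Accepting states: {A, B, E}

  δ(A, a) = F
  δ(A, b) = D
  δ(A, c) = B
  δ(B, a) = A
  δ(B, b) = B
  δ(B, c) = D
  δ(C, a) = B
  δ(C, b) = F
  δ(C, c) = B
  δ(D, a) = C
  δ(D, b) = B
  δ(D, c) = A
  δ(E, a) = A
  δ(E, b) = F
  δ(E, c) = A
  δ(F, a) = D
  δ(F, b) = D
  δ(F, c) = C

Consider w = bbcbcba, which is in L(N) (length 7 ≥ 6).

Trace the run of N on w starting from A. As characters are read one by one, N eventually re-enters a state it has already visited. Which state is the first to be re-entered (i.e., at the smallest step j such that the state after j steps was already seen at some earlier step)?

D

State sequence: A -b-> D -b-> B -c-> D -b-> B -c-> D -b-> B -a-> A
First repeat at step 3: D was already visited.

The earliest repeat is at step j = 3: N is in D, which it already visited at step i = 1.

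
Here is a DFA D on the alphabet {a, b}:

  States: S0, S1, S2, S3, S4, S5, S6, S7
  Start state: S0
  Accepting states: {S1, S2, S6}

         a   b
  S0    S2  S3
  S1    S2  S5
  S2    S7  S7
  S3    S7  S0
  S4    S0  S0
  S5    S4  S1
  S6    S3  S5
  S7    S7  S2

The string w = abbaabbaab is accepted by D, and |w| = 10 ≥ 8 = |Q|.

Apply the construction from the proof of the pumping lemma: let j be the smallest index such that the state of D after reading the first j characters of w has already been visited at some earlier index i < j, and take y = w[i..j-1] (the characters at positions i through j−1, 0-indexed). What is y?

bb

State sequence: S0 -a-> S2 -b-> S7 -b-> S2 -a-> S7 -a-> S7 -b-> S2 -b-> S7 -a-> S7 -a-> S7 -b-> S2
First repeat at step 3: S2 was already visited.

So i = 1, j = 3, giving x = w[0:1] = a, y = w[1:3] = bb, z = w[3:10] = aabbaab.
Check: |xy| = 3 ≤ 8 and |y| = 2 ≥ 1. Reading y takes D from S2 back to S2, so every xyⁱz is accepted.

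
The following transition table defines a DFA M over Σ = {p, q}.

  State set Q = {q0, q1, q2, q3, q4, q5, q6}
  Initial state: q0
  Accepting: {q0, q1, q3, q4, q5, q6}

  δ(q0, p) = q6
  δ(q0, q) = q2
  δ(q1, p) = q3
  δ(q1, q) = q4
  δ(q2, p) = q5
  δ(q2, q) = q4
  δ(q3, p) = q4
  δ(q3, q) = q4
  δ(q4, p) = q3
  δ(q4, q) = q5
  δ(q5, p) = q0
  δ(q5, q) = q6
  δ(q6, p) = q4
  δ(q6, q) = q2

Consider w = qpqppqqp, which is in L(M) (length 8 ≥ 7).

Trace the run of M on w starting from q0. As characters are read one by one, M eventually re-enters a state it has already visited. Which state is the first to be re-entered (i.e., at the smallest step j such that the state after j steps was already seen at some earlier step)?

q4

Run of M on w = q p q p p q q p:
  step 0: q0  (start)
  step 1: q2  (read q: q0→q2)
  step 2: q5  (read p: q2→q5)
  step 3: q6  (read q: q5→q6)
  step 4: q4  (read p: q6→q4)
  step 5: q3  (read p: q4→q3)
  step 6: q4  (read q: q3→q4)   ← first repeat (q4 seen earlier)
  step 7: q5  (read q: q4→q5)
  step 8: q0  (read p: q5→q0)

The earliest repeat is at step j = 6: M is in q4, which it already visited at step i = 4.
Since M has 7 states, any run of length ≥ 7 visits 7+1 states, so by pigeonhole some state repeats within the first 7 steps — that repeat gives the pumpable loop.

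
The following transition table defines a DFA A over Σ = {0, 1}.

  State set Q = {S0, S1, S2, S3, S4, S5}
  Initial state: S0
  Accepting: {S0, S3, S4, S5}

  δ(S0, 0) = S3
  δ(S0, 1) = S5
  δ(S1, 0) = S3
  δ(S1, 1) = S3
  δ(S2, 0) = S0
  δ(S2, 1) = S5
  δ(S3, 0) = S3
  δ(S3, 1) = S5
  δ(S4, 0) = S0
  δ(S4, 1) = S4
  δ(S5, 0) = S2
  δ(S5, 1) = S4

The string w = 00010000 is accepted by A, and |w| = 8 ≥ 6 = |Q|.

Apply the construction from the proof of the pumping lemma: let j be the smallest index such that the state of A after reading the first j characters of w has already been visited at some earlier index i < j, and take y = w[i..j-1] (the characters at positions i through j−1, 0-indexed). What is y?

0

State sequence: S0 -0-> S3 -0-> S3 -0-> S3 -1-> S5 -0-> S2 -0-> S0 -0-> S3 -0-> S3
First repeat at step 2: S3 was already visited.

So i = 1, j = 2, giving x = w[0:1] = 0, y = w[1:2] = 0, z = w[2:8] = 010000.
Check: |xy| = 2 ≤ 6 and |y| = 1 ≥ 1. Reading y takes A from S3 back to S3, so every xyⁱz is accepted.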